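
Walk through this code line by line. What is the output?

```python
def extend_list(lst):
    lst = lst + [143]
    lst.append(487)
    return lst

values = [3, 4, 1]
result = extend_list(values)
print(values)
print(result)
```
[3, 4, 1]
[3, 4, 1, 143, 487]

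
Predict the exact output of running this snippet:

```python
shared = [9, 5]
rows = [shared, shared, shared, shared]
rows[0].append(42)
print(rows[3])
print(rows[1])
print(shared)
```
[9, 5, 42]
[9, 5, 42]
[9, 5, 42]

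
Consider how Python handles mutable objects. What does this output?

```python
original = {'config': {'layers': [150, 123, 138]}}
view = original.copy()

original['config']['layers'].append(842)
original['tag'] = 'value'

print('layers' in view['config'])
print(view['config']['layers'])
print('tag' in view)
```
True
[150, 123, 138, 842]
False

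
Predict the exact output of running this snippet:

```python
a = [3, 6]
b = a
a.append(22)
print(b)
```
[3, 6, 22]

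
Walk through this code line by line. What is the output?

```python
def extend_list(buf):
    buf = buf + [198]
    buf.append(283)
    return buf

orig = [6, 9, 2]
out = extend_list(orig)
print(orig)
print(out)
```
[6, 9, 2]
[6, 9, 2, 198, 283]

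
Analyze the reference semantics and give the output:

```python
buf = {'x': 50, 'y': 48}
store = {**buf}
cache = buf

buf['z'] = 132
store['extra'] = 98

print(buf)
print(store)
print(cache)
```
{'x': 50, 'y': 48, 'z': 132}
{'x': 50, 'y': 48, 'extra': 98}
{'x': 50, 'y': 48, 'z': 132}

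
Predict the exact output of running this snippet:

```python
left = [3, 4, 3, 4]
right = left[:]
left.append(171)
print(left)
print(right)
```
[3, 4, 3, 4, 171]
[3, 4, 3, 4]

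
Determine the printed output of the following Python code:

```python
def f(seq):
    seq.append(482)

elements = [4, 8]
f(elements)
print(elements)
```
[4, 8, 482]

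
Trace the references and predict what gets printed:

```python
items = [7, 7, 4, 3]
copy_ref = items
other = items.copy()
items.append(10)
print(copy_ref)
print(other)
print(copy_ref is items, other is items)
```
[7, 7, 4, 3, 10]
[7, 7, 4, 3]
True False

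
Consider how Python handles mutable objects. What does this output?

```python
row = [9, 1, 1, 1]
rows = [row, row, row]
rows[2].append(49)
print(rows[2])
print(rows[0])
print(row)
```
[9, 1, 1, 1, 49]
[9, 1, 1, 1, 49]
[9, 1, 1, 1, 49]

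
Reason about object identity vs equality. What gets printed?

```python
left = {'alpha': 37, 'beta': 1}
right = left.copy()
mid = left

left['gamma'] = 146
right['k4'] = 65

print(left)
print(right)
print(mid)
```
{'alpha': 37, 'beta': 1, 'gamma': 146}
{'alpha': 37, 'beta': 1, 'k4': 65}
{'alpha': 37, 'beta': 1, 'gamma': 146}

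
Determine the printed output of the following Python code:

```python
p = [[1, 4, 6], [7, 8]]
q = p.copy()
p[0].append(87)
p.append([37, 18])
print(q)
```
[[1, 4, 6, 87], [7, 8]]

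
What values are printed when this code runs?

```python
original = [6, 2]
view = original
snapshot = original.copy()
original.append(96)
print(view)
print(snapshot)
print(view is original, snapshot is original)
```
[6, 2, 96]
[6, 2]
True False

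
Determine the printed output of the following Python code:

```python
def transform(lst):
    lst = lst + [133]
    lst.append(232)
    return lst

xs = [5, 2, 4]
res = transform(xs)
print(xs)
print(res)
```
[5, 2, 4]
[5, 2, 4, 133, 232]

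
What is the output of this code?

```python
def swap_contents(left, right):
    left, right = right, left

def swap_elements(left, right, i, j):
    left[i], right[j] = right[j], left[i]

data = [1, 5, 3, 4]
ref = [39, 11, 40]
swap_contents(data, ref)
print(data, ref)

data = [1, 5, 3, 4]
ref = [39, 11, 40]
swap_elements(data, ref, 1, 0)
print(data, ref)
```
[1, 5, 3, 4] [39, 11, 40]
[1, 39, 3, 4] [5, 11, 40]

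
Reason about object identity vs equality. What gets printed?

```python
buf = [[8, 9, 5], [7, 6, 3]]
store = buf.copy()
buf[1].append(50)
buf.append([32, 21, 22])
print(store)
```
[[8, 9, 5], [7, 6, 3, 50]]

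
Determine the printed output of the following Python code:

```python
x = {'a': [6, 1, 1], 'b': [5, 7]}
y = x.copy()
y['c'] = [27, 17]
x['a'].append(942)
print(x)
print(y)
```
{'a': [6, 1, 1, 942], 'b': [5, 7]}
{'a': [6, 1, 1, 942], 'b': [5, 7], 'c': [27, 17]}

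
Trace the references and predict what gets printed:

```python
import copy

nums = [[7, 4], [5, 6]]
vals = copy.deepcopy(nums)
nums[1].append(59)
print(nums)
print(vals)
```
[[7, 4], [5, 6, 59]]
[[7, 4], [5, 6]]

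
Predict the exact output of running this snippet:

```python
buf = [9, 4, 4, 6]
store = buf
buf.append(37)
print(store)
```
[9, 4, 4, 6, 37]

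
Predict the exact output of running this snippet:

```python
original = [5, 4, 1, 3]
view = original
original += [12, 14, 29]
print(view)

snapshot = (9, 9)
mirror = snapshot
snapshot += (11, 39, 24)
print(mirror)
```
[5, 4, 1, 3, 12, 14, 29]
(9, 9)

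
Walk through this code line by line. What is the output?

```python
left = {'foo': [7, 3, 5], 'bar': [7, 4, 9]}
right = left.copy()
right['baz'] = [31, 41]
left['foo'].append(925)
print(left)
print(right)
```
{'foo': [7, 3, 5, 925], 'bar': [7, 4, 9]}
{'foo': [7, 3, 5, 925], 'bar': [7, 4, 9], 'baz': [31, 41]}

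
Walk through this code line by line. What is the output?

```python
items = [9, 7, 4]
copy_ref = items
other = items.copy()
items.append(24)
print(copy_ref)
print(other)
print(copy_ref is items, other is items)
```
[9, 7, 4, 24]
[9, 7, 4]
True False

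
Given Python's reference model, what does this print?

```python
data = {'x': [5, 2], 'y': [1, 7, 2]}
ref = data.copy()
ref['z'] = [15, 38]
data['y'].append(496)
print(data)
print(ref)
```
{'x': [5, 2], 'y': [1, 7, 2, 496]}
{'x': [5, 2], 'y': [1, 7, 2, 496], 'z': [15, 38]}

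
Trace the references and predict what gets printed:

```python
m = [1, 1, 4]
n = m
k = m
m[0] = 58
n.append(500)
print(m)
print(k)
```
[58, 1, 4, 500]
[58, 1, 4, 500]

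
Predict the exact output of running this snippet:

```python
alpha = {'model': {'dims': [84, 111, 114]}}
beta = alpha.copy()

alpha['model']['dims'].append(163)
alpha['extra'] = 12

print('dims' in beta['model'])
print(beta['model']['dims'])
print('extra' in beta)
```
True
[84, 111, 114, 163]
False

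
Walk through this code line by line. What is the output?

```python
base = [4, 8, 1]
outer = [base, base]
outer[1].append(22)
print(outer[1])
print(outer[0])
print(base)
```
[4, 8, 1, 22]
[4, 8, 1, 22]
[4, 8, 1, 22]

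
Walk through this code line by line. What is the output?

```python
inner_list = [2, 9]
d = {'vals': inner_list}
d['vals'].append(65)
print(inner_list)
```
[2, 9, 65]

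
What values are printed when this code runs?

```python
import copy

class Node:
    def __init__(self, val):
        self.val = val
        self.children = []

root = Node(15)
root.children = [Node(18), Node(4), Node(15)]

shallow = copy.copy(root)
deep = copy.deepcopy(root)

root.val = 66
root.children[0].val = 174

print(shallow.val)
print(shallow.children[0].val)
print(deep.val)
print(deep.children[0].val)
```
15
174
15
18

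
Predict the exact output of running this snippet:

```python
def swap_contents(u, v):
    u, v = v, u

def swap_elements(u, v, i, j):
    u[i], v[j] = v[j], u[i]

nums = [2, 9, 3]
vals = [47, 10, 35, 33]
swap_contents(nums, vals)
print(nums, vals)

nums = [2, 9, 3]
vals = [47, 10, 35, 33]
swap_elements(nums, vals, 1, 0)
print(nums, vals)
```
[2, 9, 3] [47, 10, 35, 33]
[2, 47, 3] [9, 10, 35, 33]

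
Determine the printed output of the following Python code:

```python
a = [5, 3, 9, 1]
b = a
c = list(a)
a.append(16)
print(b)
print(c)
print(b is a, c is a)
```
[5, 3, 9, 1, 16]
[5, 3, 9, 1]
True False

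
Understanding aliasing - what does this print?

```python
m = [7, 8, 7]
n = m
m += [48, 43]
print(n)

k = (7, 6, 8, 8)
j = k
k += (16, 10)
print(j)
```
[7, 8, 7, 48, 43]
(7, 6, 8, 8)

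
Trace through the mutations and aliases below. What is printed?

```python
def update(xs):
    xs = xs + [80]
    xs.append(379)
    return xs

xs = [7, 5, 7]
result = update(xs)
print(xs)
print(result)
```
[7, 5, 7]
[7, 5, 7, 80, 379]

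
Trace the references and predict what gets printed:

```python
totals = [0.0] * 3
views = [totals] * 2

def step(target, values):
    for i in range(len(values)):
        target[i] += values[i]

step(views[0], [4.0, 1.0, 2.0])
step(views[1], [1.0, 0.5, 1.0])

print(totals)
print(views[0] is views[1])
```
[5.0, 1.5, 3.0]
True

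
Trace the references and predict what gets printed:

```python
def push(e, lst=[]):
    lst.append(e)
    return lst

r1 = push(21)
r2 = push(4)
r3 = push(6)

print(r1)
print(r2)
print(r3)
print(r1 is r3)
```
[21, 4, 6]
[21, 4, 6]
[21, 4, 6]
True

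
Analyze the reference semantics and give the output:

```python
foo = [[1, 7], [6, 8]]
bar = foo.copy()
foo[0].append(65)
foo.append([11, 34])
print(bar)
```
[[1, 7, 65], [6, 8]]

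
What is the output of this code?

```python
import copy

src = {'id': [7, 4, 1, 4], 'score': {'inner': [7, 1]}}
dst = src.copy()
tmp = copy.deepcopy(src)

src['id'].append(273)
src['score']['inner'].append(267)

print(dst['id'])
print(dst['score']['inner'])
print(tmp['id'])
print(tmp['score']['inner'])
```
[7, 4, 1, 4, 273]
[7, 1, 267]
[7, 4, 1, 4]
[7, 1]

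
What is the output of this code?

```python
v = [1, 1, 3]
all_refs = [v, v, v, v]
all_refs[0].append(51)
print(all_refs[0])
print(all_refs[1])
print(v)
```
[1, 1, 3, 51]
[1, 1, 3, 51]
[1, 1, 3, 51]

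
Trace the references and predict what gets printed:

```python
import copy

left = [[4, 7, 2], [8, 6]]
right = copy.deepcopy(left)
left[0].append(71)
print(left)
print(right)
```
[[4, 7, 2, 71], [8, 6]]
[[4, 7, 2], [8, 6]]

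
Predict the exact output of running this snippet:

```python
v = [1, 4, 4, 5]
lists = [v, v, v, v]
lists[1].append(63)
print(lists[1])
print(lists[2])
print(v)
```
[1, 4, 4, 5, 63]
[1, 4, 4, 5, 63]
[1, 4, 4, 5, 63]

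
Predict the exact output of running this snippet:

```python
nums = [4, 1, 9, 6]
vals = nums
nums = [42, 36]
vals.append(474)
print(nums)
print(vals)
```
[42, 36]
[4, 1, 9, 6, 474]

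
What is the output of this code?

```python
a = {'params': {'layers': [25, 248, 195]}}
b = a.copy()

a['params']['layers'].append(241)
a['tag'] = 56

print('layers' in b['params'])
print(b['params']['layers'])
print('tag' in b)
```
True
[25, 248, 195, 241]
False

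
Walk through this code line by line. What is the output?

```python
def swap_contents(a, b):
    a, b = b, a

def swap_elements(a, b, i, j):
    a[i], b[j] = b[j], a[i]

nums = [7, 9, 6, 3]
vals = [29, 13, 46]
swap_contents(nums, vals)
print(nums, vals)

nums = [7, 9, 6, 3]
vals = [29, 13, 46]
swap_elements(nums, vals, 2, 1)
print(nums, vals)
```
[7, 9, 6, 3] [29, 13, 46]
[7, 9, 13, 3] [29, 6, 46]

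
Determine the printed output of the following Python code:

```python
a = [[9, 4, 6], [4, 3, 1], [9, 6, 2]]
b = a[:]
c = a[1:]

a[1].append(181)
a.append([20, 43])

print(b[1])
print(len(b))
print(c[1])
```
[4, 3, 1, 181]
3
[9, 6, 2]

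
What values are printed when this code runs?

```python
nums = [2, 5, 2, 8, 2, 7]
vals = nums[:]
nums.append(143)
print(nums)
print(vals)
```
[2, 5, 2, 8, 2, 7, 143]
[2, 5, 2, 8, 2, 7]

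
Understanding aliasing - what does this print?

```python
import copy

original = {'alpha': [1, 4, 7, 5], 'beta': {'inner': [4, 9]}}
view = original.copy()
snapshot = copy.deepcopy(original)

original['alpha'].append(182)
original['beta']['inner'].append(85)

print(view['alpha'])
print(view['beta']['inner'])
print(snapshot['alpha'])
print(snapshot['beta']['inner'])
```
[1, 4, 7, 5, 182]
[4, 9, 85]
[1, 4, 7, 5]
[4, 9]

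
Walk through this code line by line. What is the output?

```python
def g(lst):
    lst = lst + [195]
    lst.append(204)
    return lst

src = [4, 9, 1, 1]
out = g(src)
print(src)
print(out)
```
[4, 9, 1, 1]
[4, 9, 1, 1, 195, 204]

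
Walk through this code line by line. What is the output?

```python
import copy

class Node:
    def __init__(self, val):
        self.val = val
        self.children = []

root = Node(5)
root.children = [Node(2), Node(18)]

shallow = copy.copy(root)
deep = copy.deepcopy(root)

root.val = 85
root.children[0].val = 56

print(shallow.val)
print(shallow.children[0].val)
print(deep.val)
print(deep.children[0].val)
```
5
56
5
2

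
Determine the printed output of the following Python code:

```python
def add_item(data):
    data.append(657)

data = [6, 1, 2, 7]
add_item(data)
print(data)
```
[6, 1, 2, 7, 657]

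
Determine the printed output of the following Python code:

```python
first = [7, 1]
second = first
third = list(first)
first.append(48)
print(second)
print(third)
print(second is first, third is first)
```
[7, 1, 48]
[7, 1]
True False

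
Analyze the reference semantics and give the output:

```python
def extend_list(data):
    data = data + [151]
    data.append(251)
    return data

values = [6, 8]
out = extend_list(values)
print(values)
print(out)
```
[6, 8]
[6, 8, 151, 251]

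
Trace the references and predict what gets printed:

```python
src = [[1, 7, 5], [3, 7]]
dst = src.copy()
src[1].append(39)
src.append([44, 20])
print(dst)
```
[[1, 7, 5], [3, 7, 39]]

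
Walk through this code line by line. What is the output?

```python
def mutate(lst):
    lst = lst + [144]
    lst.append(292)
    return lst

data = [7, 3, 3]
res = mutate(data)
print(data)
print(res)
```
[7, 3, 3]
[7, 3, 3, 144, 292]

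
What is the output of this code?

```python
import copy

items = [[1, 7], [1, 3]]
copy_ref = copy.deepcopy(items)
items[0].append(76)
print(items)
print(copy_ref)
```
[[1, 7, 76], [1, 3]]
[[1, 7], [1, 3]]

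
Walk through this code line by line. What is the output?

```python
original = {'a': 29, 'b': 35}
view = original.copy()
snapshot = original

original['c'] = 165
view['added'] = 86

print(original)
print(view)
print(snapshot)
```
{'a': 29, 'b': 35, 'c': 165}
{'a': 29, 'b': 35, 'added': 86}
{'a': 29, 'b': 35, 'c': 165}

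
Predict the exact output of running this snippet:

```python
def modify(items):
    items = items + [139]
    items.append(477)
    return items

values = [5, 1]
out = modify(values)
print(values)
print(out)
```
[5, 1]
[5, 1, 139, 477]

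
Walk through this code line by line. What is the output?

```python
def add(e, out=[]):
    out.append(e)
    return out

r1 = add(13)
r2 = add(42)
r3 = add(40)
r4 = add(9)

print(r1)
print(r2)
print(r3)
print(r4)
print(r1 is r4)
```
[13, 42, 40, 9]
[13, 42, 40, 9]
[13, 42, 40, 9]
[13, 42, 40, 9]
True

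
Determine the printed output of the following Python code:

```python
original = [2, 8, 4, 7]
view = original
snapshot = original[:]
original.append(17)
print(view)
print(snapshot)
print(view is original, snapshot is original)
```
[2, 8, 4, 7, 17]
[2, 8, 4, 7]
True False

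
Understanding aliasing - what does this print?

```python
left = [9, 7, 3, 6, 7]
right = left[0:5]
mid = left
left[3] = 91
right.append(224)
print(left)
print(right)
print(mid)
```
[9, 7, 3, 91, 7]
[9, 7, 3, 6, 7, 224]
[9, 7, 3, 91, 7]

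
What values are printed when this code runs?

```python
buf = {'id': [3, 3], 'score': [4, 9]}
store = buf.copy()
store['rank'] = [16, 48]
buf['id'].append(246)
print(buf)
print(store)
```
{'id': [3, 3, 246], 'score': [4, 9]}
{'id': [3, 3, 246], 'score': [4, 9], 'rank': [16, 48]}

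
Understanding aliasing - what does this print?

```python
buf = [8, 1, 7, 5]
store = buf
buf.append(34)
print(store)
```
[8, 1, 7, 5, 34]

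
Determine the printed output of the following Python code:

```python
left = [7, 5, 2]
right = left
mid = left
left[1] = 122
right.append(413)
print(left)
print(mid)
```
[7, 122, 2, 413]
[7, 122, 2, 413]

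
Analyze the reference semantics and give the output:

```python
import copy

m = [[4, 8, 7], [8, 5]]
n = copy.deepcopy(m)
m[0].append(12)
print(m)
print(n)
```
[[4, 8, 7, 12], [8, 5]]
[[4, 8, 7], [8, 5]]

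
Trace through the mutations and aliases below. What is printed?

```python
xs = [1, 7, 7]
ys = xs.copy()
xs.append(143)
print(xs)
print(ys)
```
[1, 7, 7, 143]
[1, 7, 7]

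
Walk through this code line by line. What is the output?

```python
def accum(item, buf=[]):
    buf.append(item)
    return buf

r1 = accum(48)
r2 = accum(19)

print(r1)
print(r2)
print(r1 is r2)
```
[48, 19]
[48, 19]
True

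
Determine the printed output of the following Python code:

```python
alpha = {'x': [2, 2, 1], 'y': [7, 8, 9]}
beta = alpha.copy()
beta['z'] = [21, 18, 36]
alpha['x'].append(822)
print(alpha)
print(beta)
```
{'x': [2, 2, 1, 822], 'y': [7, 8, 9]}
{'x': [2, 2, 1, 822], 'y': [7, 8, 9], 'z': [21, 18, 36]}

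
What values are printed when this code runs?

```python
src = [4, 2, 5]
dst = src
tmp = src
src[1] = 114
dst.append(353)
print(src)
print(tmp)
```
[4, 114, 5, 353]
[4, 114, 5, 353]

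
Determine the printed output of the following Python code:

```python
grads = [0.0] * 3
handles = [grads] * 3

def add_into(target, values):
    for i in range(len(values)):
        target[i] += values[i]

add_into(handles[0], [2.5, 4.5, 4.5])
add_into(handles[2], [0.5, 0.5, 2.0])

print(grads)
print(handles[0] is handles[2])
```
[3.0, 5.0, 6.5]
True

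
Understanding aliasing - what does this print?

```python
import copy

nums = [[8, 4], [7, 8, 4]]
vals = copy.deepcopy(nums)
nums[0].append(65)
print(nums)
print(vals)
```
[[8, 4, 65], [7, 8, 4]]
[[8, 4], [7, 8, 4]]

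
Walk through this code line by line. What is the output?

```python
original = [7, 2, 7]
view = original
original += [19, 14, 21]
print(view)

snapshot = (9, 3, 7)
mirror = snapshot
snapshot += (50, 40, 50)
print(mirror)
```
[7, 2, 7, 19, 14, 21]
(9, 3, 7)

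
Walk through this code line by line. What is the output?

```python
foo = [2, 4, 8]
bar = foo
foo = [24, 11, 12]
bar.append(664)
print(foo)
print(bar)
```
[24, 11, 12]
[2, 4, 8, 664]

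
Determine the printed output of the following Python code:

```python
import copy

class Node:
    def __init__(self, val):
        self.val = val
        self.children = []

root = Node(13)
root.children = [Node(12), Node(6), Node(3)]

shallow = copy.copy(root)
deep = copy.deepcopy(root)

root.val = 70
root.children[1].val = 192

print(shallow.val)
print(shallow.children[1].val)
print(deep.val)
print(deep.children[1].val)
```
13
192
13
6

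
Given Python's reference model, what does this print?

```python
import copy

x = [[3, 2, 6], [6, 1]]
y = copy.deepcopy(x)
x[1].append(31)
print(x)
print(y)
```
[[3, 2, 6], [6, 1, 31]]
[[3, 2, 6], [6, 1]]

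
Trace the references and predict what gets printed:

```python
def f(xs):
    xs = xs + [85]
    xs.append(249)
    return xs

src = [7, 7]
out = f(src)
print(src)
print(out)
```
[7, 7]
[7, 7, 85, 249]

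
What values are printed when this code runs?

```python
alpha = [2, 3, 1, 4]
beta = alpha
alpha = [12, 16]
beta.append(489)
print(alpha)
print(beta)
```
[12, 16]
[2, 3, 1, 4, 489]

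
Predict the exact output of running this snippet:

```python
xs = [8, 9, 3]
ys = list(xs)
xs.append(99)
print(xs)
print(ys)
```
[8, 9, 3, 99]
[8, 9, 3]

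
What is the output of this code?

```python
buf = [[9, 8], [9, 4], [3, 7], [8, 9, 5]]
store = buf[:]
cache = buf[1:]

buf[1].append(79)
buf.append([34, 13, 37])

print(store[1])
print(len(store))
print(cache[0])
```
[9, 4, 79]
4
[9, 4, 79]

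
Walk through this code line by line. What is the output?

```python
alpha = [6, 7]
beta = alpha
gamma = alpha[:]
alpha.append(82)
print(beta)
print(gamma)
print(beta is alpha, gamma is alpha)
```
[6, 7, 82]
[6, 7]
True False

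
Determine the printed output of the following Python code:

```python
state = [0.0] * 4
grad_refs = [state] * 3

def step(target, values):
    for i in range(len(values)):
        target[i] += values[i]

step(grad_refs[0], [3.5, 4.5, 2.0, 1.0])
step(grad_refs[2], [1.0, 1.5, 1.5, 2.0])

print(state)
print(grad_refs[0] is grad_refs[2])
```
[4.5, 6.0, 3.5, 3.0]
True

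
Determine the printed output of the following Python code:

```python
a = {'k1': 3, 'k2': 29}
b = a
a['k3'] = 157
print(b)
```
{'k1': 3, 'k2': 29, 'k3': 157}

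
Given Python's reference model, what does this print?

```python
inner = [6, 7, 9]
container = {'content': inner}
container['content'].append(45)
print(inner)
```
[6, 7, 9, 45]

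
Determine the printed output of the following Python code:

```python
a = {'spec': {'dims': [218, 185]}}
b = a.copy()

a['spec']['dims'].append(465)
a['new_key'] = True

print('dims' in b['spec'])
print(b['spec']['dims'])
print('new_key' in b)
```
True
[218, 185, 465]
False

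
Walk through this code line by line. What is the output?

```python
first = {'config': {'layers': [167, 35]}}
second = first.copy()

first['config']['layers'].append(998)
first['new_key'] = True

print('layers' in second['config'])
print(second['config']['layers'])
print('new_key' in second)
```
True
[167, 35, 998]
False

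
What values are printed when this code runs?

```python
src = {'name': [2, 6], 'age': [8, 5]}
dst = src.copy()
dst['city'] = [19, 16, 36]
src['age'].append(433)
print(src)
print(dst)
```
{'name': [2, 6], 'age': [8, 5, 433]}
{'name': [2, 6], 'age': [8, 5, 433], 'city': [19, 16, 36]}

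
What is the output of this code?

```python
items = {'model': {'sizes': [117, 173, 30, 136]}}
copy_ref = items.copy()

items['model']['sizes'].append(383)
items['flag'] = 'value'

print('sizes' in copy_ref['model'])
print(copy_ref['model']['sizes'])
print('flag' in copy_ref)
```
True
[117, 173, 30, 136, 383]
False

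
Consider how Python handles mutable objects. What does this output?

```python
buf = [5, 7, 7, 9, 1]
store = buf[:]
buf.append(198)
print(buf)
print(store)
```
[5, 7, 7, 9, 1, 198]
[5, 7, 7, 9, 1]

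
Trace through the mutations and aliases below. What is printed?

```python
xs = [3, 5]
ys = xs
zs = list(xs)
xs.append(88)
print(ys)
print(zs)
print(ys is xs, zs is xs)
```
[3, 5, 88]
[3, 5]
True False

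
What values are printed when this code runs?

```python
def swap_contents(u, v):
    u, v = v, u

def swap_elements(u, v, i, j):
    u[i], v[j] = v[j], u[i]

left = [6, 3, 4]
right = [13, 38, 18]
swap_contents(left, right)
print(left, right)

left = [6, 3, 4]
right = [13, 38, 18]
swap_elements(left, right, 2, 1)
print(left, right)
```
[6, 3, 4] [13, 38, 18]
[6, 3, 38] [13, 4, 18]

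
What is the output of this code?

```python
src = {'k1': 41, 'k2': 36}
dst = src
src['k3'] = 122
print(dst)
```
{'k1': 41, 'k2': 36, 'k3': 122}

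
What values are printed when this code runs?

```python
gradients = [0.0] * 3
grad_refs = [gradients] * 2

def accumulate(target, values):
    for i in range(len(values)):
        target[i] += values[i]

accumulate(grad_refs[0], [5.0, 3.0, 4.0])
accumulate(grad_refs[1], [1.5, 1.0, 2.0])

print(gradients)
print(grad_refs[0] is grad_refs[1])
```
[6.5, 4.0, 6.0]
True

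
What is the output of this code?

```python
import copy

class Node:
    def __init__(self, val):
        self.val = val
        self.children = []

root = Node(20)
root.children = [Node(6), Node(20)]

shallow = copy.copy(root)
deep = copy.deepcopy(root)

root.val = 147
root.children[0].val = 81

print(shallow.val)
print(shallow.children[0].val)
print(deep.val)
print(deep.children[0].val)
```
20
81
20
6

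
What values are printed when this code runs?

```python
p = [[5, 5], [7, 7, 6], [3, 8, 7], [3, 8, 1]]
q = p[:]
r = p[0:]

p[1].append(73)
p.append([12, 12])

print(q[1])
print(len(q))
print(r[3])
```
[7, 7, 6, 73]
4
[3, 8, 1]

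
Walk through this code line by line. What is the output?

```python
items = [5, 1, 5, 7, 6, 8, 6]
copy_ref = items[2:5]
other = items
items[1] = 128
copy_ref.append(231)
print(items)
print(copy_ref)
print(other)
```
[5, 128, 5, 7, 6, 8, 6]
[5, 7, 6, 231]
[5, 128, 5, 7, 6, 8, 6]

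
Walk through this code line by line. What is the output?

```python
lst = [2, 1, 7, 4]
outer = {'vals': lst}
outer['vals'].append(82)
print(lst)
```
[2, 1, 7, 4, 82]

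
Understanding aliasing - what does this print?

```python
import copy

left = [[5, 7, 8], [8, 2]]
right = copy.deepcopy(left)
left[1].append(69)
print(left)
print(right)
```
[[5, 7, 8], [8, 2, 69]]
[[5, 7, 8], [8, 2]]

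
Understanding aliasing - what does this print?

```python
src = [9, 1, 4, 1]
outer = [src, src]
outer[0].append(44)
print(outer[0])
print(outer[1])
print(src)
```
[9, 1, 4, 1, 44]
[9, 1, 4, 1, 44]
[9, 1, 4, 1, 44]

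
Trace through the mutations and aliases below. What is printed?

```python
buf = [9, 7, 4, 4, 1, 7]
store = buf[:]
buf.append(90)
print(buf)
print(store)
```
[9, 7, 4, 4, 1, 7, 90]
[9, 7, 4, 4, 1, 7]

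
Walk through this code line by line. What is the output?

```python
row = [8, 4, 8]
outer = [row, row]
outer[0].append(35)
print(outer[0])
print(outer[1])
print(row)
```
[8, 4, 8, 35]
[8, 4, 8, 35]
[8, 4, 8, 35]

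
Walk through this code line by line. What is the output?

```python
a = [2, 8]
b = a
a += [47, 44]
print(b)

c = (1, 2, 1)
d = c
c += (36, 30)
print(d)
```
[2, 8, 47, 44]
(1, 2, 1)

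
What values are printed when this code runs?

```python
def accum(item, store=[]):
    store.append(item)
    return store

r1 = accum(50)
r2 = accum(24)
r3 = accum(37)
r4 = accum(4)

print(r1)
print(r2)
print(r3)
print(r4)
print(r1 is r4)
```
[50, 24, 37, 4]
[50, 24, 37, 4]
[50, 24, 37, 4]
[50, 24, 37, 4]
True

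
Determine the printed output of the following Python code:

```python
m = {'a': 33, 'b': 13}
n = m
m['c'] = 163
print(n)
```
{'a': 33, 'b': 13, 'c': 163}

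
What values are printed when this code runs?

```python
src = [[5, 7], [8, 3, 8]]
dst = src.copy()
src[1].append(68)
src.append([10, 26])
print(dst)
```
[[5, 7], [8, 3, 8, 68]]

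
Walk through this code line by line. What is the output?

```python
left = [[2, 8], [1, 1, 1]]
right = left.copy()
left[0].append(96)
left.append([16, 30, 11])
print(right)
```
[[2, 8, 96], [1, 1, 1]]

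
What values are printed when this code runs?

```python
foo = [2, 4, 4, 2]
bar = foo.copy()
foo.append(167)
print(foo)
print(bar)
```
[2, 4, 4, 2, 167]
[2, 4, 4, 2]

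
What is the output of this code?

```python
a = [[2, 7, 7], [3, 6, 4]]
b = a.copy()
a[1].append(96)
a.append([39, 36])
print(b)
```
[[2, 7, 7], [3, 6, 4, 96]]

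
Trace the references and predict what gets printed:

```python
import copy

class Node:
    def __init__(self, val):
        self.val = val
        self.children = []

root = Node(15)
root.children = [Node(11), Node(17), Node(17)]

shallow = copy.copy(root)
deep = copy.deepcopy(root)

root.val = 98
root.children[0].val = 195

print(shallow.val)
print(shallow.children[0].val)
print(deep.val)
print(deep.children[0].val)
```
15
195
15
11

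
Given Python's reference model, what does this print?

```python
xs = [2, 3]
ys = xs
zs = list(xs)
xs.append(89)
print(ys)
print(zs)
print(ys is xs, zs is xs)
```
[2, 3, 89]
[2, 3]
True False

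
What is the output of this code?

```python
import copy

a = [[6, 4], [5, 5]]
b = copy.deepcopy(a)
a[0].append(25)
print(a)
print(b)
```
[[6, 4, 25], [5, 5]]
[[6, 4], [5, 5]]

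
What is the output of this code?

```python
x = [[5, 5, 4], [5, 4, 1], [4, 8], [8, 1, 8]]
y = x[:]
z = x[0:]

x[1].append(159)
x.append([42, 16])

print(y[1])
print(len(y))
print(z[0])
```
[5, 4, 1, 159]
4
[5, 5, 4]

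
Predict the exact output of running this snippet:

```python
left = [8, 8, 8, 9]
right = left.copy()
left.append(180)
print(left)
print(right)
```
[8, 8, 8, 9, 180]
[8, 8, 8, 9]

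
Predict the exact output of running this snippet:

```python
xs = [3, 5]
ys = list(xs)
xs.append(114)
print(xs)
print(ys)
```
[3, 5, 114]
[3, 5]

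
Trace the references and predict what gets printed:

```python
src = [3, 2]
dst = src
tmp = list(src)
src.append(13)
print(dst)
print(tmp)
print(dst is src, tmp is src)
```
[3, 2, 13]
[3, 2]
True False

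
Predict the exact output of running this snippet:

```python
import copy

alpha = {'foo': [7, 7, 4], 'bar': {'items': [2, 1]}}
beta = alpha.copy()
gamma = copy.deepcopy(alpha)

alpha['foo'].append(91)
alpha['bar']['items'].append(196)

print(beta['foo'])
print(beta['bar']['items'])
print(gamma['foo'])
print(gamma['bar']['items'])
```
[7, 7, 4, 91]
[2, 1, 196]
[7, 7, 4]
[2, 1]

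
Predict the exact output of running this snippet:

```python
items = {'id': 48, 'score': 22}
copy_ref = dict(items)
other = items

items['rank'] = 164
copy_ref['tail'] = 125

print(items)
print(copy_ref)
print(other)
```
{'id': 48, 'score': 22, 'rank': 164}
{'id': 48, 'score': 22, 'tail': 125}
{'id': 48, 'score': 22, 'rank': 164}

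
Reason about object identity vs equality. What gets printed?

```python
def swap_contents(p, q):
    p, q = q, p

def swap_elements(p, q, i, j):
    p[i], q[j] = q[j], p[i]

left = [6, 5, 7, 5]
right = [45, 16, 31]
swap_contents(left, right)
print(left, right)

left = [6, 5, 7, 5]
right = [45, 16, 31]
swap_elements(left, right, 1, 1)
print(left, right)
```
[6, 5, 7, 5] [45, 16, 31]
[6, 16, 7, 5] [45, 5, 31]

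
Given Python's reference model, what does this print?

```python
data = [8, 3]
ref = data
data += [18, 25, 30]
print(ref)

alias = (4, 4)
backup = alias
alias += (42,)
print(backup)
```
[8, 3, 18, 25, 30]
(4, 4)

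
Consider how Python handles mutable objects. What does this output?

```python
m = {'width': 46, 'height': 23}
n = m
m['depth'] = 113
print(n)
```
{'width': 46, 'height': 23, 'depth': 113}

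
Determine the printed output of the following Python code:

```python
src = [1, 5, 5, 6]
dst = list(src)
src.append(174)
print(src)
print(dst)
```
[1, 5, 5, 6, 174]
[1, 5, 5, 6]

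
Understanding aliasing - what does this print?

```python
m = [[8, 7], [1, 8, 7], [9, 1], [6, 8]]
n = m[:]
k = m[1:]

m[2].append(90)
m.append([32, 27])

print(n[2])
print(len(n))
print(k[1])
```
[9, 1, 90]
4
[9, 1, 90]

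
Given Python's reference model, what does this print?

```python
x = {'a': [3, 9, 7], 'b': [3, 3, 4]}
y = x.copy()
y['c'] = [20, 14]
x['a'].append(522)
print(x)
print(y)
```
{'a': [3, 9, 7, 522], 'b': [3, 3, 4]}
{'a': [3, 9, 7, 522], 'b': [3, 3, 4], 'c': [20, 14]}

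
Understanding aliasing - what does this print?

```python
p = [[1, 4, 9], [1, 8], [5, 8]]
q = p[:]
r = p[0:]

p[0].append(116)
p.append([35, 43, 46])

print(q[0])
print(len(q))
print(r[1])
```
[1, 4, 9, 116]
3
[1, 8]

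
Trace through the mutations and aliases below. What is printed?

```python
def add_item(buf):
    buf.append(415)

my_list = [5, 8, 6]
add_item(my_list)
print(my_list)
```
[5, 8, 6, 415]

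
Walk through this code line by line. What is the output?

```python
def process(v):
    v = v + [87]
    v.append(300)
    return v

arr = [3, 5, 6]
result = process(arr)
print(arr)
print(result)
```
[3, 5, 6]
[3, 5, 6, 87, 300]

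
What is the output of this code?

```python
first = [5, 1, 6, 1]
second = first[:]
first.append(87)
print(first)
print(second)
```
[5, 1, 6, 1, 87]
[5, 1, 6, 1]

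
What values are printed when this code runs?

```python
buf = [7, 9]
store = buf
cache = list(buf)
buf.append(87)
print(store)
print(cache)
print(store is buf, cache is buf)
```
[7, 9, 87]
[7, 9]
True False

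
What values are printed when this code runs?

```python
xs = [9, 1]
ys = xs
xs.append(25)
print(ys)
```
[9, 1, 25]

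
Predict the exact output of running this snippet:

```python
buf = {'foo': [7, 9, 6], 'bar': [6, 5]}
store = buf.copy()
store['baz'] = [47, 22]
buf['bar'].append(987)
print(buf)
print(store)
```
{'foo': [7, 9, 6], 'bar': [6, 5, 987]}
{'foo': [7, 9, 6], 'bar': [6, 5, 987], 'baz': [47, 22]}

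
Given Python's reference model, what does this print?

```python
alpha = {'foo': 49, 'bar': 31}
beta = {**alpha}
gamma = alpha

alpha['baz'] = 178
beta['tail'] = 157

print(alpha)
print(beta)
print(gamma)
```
{'foo': 49, 'bar': 31, 'baz': 178}
{'foo': 49, 'bar': 31, 'tail': 157}
{'foo': 49, 'bar': 31, 'baz': 178}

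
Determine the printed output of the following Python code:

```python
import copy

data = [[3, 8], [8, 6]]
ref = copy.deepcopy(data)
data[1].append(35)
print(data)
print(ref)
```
[[3, 8], [8, 6, 35]]
[[3, 8], [8, 6]]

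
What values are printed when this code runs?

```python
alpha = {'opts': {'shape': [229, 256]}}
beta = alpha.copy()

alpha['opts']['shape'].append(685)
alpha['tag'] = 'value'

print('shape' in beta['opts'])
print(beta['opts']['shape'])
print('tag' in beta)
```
True
[229, 256, 685]
False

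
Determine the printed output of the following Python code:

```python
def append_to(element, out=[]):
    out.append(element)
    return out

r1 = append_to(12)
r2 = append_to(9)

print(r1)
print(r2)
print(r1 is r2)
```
[12, 9]
[12, 9]
True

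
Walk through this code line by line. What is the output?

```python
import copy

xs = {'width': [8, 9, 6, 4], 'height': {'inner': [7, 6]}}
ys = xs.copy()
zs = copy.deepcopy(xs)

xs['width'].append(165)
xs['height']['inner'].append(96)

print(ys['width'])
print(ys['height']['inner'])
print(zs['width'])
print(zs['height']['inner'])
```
[8, 9, 6, 4, 165]
[7, 6, 96]
[8, 9, 6, 4]
[7, 6]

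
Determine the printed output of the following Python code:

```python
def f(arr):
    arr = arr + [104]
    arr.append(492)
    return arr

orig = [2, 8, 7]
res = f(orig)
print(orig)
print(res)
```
[2, 8, 7]
[2, 8, 7, 104, 492]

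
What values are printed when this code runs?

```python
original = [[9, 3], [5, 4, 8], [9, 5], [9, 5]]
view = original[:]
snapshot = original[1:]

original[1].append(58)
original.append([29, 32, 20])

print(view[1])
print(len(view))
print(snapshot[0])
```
[5, 4, 8, 58]
4
[5, 4, 8, 58]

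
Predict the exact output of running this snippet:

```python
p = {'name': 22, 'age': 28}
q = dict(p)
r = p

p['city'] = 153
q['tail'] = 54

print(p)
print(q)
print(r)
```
{'name': 22, 'age': 28, 'city': 153}
{'name': 22, 'age': 28, 'tail': 54}
{'name': 22, 'age': 28, 'city': 153}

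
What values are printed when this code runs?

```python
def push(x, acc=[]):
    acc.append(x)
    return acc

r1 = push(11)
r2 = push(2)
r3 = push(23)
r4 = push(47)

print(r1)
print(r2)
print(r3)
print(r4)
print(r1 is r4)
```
[11, 2, 23, 47]
[11, 2, 23, 47]
[11, 2, 23, 47]
[11, 2, 23, 47]
True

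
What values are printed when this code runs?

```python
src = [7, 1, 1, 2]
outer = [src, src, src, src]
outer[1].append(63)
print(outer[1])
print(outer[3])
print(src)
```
[7, 1, 1, 2, 63]
[7, 1, 1, 2, 63]
[7, 1, 1, 2, 63]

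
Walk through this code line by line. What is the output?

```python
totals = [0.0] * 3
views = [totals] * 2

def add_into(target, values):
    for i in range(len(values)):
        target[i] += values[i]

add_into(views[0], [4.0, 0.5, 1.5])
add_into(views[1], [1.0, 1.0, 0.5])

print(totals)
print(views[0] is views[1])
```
[5.0, 1.5, 2.0]
True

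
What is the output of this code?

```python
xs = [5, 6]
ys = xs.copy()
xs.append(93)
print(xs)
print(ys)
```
[5, 6, 93]
[5, 6]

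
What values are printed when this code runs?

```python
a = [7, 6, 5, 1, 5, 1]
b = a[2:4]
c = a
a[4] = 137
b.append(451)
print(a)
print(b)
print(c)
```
[7, 6, 5, 1, 137, 1]
[5, 1, 451]
[7, 6, 5, 1, 137, 1]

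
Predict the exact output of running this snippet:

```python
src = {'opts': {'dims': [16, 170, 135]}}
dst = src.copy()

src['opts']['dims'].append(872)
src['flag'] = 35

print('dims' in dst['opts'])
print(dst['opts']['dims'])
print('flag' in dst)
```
True
[16, 170, 135, 872]
False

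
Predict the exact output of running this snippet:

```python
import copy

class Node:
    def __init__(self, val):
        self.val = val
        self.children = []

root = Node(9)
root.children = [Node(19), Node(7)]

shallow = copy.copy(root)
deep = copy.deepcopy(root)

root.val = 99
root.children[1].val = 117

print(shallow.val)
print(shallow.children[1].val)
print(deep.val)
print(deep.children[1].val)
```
9
117
9
7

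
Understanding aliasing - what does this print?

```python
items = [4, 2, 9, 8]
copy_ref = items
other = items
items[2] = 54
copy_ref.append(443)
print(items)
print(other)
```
[4, 2, 54, 8, 443]
[4, 2, 54, 8, 443]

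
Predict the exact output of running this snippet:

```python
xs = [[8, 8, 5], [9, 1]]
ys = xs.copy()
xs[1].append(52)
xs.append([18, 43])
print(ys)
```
[[8, 8, 5], [9, 1, 52]]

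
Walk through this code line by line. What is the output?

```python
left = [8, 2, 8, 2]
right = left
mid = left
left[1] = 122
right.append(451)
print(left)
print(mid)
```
[8, 122, 8, 2, 451]
[8, 122, 8, 2, 451]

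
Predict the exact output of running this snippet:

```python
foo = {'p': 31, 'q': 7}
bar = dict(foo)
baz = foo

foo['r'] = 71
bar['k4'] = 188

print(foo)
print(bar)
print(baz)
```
{'p': 31, 'q': 7, 'r': 71}
{'p': 31, 'q': 7, 'k4': 188}
{'p': 31, 'q': 7, 'r': 71}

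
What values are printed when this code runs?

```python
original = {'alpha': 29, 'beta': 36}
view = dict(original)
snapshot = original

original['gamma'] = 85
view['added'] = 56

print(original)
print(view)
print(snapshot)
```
{'alpha': 29, 'beta': 36, 'gamma': 85}
{'alpha': 29, 'beta': 36, 'added': 56}
{'alpha': 29, 'beta': 36, 'gamma': 85}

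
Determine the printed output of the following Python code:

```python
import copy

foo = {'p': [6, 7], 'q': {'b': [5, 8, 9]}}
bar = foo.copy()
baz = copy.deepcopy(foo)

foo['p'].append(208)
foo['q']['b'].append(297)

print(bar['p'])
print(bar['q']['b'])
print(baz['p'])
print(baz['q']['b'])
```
[6, 7, 208]
[5, 8, 9, 297]
[6, 7]
[5, 8, 9]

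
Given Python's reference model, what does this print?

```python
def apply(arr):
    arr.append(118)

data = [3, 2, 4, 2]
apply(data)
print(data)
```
[3, 2, 4, 2, 118]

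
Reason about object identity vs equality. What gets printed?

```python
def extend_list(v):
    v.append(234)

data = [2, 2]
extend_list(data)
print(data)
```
[2, 2, 234]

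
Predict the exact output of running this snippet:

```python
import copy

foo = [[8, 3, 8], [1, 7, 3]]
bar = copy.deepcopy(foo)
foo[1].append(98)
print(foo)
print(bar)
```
[[8, 3, 8], [1, 7, 3, 98]]
[[8, 3, 8], [1, 7, 3]]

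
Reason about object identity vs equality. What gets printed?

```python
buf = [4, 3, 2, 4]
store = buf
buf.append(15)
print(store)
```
[4, 3, 2, 4, 15]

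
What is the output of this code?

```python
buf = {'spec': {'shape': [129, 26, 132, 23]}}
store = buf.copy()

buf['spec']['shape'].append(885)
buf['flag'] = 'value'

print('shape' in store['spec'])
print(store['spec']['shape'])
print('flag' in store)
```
True
[129, 26, 132, 23, 885]
False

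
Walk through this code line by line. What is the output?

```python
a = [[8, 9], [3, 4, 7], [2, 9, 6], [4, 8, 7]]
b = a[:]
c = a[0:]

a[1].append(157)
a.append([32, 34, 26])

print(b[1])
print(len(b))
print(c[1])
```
[3, 4, 7, 157]
4
[3, 4, 7, 157]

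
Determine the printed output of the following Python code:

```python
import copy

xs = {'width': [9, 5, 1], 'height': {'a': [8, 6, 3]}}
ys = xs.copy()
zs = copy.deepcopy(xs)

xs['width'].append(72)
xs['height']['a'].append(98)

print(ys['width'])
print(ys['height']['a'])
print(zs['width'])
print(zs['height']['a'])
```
[9, 5, 1, 72]
[8, 6, 3, 98]
[9, 5, 1]
[8, 6, 3]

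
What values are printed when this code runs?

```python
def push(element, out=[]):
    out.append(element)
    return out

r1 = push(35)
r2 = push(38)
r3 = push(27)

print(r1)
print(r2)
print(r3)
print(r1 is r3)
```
[35, 38, 27]
[35, 38, 27]
[35, 38, 27]
True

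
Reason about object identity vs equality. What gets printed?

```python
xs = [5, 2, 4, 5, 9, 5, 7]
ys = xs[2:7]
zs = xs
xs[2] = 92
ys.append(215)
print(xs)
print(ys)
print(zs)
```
[5, 2, 92, 5, 9, 5, 7]
[4, 5, 9, 5, 7, 215]
[5, 2, 92, 5, 9, 5, 7]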